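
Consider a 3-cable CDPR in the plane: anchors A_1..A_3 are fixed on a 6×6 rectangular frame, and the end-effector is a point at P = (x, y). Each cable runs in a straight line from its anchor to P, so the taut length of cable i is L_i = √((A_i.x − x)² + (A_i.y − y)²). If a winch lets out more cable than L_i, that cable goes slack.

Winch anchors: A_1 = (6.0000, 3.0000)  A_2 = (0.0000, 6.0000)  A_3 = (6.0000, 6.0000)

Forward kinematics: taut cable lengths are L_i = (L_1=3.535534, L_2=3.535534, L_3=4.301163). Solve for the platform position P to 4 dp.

expand ‖A_i−P‖²=L_i² and subtract eq 1 (c_i ≔ ‖A_i‖²−L_i²)
c_1 = 36.0000+9.0000−12.5000 = 32.5000
eq1−eq2 → [12.0000  -6.0000]·P = 9.0000
eq1−eq3 → [0.0000  -6.0000]·P = -21.0000
2×2 solve → P = (2.5000, 3.5000)

(2.5000, 3.5000)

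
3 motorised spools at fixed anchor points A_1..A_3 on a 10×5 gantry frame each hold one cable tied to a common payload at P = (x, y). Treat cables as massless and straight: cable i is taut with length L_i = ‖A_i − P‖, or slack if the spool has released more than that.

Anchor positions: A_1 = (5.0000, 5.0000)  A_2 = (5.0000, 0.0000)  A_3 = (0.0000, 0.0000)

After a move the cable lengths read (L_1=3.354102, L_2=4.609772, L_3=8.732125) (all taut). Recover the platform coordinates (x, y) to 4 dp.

each cable: (A_i−P)·(A_i−P) = L_i²; let k_i = ‖A_i‖²−L_i²
k_1 = 25.0000+25.0000−11.2500 = 38.7500
row 1: 0.0000x + 10.0000y = 35.0000  (k_2=3.7500)
row 2: 10.0000x + 10.0000y = 115.0000  (k_3=-76.2500)
Cramer on rows 1–2 → x = 8.0000, y = 3.5000

(8.0000, 3.5000)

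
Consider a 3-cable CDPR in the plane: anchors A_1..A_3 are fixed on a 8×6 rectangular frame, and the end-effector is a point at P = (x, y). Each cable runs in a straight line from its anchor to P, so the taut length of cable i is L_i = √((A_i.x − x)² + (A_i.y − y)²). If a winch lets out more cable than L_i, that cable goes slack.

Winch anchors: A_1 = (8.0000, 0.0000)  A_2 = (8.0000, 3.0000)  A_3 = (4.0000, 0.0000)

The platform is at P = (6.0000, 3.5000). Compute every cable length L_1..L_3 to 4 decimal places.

L_1: Δ = A_1−P = (2.0000, -3.5000) → ‖Δ‖ = √16.2500 = 4.0311
L_2: Δ = A_2−P = (2.0000, -0.5000) → ‖Δ‖ = √4.2500 = 2.0616
L_3: Δ = A_3−P = (-2.0000, -3.5000) → ‖Δ‖ = √16.2500 = 4.0311

(4.0311, 2.0616, 4.0311)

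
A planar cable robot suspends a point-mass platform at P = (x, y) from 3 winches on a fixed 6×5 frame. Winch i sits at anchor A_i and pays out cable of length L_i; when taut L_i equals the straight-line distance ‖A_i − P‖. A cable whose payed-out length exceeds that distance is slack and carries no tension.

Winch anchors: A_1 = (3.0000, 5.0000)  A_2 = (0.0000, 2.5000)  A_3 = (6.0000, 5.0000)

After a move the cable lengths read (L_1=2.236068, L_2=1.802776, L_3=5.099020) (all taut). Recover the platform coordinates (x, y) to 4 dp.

circle eqns → linear via eq_j − eq_1; set k_j = A_j·A_j − L_j²
k_1 = 9.0000+25.0000−5.0000 = 29.0000
6.0000·x + 5.0000·y = k_1−k_2 = 26.0000
-6.0000·x + 0.0000·y = k_1−k_3 = -6.0000
solve first two rows → x=1.0000, y=4.0000

(1.0000, 4.0000)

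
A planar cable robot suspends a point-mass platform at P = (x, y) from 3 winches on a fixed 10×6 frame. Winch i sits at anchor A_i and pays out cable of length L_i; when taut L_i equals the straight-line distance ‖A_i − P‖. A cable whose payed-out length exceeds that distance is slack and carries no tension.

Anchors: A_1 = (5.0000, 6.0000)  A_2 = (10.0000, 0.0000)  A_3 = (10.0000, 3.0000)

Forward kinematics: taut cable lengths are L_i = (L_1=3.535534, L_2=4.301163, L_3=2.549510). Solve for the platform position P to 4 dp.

circle eqns → linear via eq_j − eq_1; set q_j = A_j·A_j − L_j²
q_1 = 25.0000+36.0000−12.5000 = 48.5000
-10.0000·x + 12.0000·y = q_1−q_2 = -33.0000
-10.0000·x + 6.0000·y = q_1−q_3 = -54.0000
solve first two rows → x=7.5000, y=3.5000

(7.5000, 3.5000)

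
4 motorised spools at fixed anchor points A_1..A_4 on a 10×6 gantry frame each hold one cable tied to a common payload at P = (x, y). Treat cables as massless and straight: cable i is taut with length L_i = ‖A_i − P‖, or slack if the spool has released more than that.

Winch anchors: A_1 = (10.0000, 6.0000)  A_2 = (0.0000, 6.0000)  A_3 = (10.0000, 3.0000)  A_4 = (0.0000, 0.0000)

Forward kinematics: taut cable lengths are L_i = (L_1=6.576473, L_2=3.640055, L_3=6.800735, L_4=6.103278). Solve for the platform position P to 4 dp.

(3.5000, 5.0000)

circle eqns → linear via eq_j − eq_1; set q_j = A_j·A_j − L_j²
q_1 = 100.0000+36.0000−43.2500 = 92.7500
20.0000·x + 0.0000·y = q_1−q_2 = 70.0000
0.0000·x + 6.0000·y = q_1−q_3 = 30.0000
20.0000·x + 12.0000·y = q_1−q_4 = 130.0000
solve first two rows → x=3.5000, y=5.0000
check cable 4: ‖A_4−P‖² = 37.2500 ≈ L_4² = 37.2500 ✓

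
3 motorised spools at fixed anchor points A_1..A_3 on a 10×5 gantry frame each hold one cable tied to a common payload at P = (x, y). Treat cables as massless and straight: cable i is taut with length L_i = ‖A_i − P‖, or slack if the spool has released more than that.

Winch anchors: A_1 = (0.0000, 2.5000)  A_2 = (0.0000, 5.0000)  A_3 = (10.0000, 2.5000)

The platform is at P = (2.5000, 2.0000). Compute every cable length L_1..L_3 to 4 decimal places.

L_1 = √((0.0000−2.5000)² + (2.5000−2.0000)²) = 2.5495
L_2 = √((0.0000−2.5000)² + (5.0000−2.0000)²) = 3.9051
L_3 = √((10.0000−2.5000)² + (2.5000−2.0000)²) = 7.5166

(2.5495, 3.9051, 7.5166)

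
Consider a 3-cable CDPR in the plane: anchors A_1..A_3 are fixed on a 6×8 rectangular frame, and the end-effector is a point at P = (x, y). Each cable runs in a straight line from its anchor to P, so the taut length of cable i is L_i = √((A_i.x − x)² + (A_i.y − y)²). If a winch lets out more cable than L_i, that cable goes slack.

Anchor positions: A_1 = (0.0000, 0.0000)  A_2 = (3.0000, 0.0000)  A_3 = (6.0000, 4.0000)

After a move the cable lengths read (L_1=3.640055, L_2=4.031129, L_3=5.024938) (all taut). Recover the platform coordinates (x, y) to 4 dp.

circle eqns → linear via eq_j − eq_1; set c_j = A_j·A_j − L_j²
c_1 = 0.0000+0.0000−13.2500 = -13.2500
-6.0000·x + 0.0000·y = c_1−c_2 = -6.0000
-12.0000·x − 8.0000·y = c_1−c_3 = -40.0000
solve first two rows → x=1.0000, y=3.5000

(1.0000, 3.5000)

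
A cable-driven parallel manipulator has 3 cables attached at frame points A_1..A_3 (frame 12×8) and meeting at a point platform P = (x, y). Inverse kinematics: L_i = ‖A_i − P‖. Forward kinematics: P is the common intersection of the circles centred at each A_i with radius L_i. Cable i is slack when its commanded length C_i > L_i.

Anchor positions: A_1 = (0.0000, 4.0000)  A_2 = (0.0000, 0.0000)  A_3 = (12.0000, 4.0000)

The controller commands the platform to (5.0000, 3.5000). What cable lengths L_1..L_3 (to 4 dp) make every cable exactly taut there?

(5.0249, 6.1033, 7.0178)

L_1: Δ = A_1−P = (-5.0000, 0.5000) → ‖Δ‖ = √25.2500 = 5.0249
L_2: Δ = A_2−P = (-5.0000, -3.5000) → ‖Δ‖ = √37.2500 = 6.1033
L_3: Δ = A_3−P = (7.0000, 0.5000) → ‖Δ‖ = √49.2500 = 7.0178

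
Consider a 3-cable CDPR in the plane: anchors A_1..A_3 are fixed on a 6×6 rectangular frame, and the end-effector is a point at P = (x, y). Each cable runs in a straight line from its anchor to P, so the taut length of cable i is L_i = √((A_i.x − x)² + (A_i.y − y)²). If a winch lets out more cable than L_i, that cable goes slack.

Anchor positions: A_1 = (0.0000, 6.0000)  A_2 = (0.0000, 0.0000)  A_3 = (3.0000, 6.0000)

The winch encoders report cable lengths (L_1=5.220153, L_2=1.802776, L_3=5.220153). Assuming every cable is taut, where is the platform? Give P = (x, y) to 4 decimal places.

each cable: (A_i−P)·(A_i−P) = L_i²; let k_i = ‖A_i‖²−L_i²
k_1 = 0.0000+36.0000−27.2500 = 8.7500
row 1: 0.0000x + 12.0000y = 12.0000  (k_2=-3.2500)
row 2: -6.0000x + 0.0000y = -9.0000  (k_3=17.7500)
Cramer on rows 1–2 → x = 1.5000, y = 1.0000

(1.5000, 1.0000)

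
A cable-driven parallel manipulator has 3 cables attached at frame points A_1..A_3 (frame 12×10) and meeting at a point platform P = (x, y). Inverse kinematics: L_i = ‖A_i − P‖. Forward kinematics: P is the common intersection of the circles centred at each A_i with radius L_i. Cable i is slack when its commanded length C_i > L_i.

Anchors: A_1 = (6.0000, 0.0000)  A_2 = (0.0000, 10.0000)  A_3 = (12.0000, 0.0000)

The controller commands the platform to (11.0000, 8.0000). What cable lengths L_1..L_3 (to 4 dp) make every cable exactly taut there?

L_1: Δ = A_1−P = (-5.0000, -8.0000) → ‖Δ‖ = √89.0000 = 9.4340
L_2: Δ = A_2−P = (-11.0000, 2.0000) → ‖Δ‖ = √125.0000 = 11.1803
L_3: Δ = A_3−P = (1.0000, -8.0000) → ‖Δ‖ = √65.0000 = 8.0623

(9.4340, 11.1803, 8.0623)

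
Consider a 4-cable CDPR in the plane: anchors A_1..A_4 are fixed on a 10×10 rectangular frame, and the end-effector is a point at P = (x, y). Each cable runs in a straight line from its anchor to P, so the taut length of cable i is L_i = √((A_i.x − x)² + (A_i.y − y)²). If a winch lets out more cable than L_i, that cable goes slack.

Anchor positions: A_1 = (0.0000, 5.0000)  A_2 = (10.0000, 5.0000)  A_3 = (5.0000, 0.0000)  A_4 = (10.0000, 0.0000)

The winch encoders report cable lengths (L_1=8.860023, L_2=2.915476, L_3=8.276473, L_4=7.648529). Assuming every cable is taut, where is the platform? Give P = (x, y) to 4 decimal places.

(8.5000, 7.5000)

expand ‖A_i−P‖²=L_i² and subtract eq 1 (c_i ≔ ‖A_i‖²−L_i²)
c_1 = 0.0000+25.0000−78.5000 = -53.5000
eq1−eq2 → [-20.0000  0.0000]·P = -170.0000
eq1−eq3 → [-10.0000  10.0000]·P = -10.0000
eq1−eq4 → [-20.0000  10.0000]·P = -95.0000
2×2 solve → P = (8.5000, 7.5000)
check cable 4: ‖A_4−P‖² = 58.5000 ≈ L_4² = 58.5000 ✓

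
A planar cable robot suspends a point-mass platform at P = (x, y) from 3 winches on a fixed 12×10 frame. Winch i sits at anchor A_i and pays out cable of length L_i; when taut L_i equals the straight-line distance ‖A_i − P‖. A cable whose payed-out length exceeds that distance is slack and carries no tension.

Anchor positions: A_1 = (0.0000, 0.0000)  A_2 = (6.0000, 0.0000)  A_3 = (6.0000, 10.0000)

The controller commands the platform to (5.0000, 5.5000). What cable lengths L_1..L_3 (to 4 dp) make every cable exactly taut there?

(7.4330, 5.5902, 4.6098)

L_1: Δ = A_1−P = (-5.0000, -5.5000) → ‖Δ‖ = √55.2500 = 7.4330
L_2: Δ = A_2−P = (1.0000, -5.5000) → ‖Δ‖ = √31.2500 = 5.5902
L_3: Δ = A_3−P = (1.0000, 4.5000) → ‖Δ‖ = √21.2500 = 4.6098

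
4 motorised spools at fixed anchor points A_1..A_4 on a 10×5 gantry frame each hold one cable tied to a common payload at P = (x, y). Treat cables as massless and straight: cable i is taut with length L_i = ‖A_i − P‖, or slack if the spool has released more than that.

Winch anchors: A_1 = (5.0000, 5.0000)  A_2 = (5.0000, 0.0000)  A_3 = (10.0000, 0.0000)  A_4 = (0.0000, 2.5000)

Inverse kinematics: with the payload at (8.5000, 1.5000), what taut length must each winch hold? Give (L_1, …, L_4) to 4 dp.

L_1: Δ = A_1−P = (-3.5000, 3.5000) → ‖Δ‖ = √24.5000 = 4.9497
L_2: Δ = A_2−P = (-3.5000, -1.5000) → ‖Δ‖ = √14.5000 = 3.8079
L_3: Δ = A_3−P = (1.5000, -1.5000) → ‖Δ‖ = √4.5000 = 2.1213
L_4: Δ = A_4−P = (-8.5000, 1.0000) → ‖Δ‖ = √73.2500 = 8.5586

(4.9497, 3.8079, 2.1213, 8.5586)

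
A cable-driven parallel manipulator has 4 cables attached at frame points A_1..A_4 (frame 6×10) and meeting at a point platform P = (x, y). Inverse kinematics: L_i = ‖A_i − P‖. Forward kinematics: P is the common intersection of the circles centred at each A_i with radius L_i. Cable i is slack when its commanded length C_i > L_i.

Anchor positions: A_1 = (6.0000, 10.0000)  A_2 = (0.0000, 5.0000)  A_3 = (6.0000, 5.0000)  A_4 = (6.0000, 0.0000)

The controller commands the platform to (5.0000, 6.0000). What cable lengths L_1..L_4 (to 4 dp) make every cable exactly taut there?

cable 1: Δx=1.0000, Δy=4.0000; L_1 = √(Δx²+Δy²) = 4.1231
cable 2: Δx=-5.0000, Δy=-1.0000; L_2 = √(Δx²+Δy²) = 5.0990
cable 3: Δx=1.0000, Δy=-1.0000; L_3 = √(Δx²+Δy²) = 1.4142
cable 4: Δx=1.0000, Δy=-6.0000; L_4 = √(Δx²+Δy²) = 6.0828

(4.1231, 5.0990, 1.4142, 6.0828)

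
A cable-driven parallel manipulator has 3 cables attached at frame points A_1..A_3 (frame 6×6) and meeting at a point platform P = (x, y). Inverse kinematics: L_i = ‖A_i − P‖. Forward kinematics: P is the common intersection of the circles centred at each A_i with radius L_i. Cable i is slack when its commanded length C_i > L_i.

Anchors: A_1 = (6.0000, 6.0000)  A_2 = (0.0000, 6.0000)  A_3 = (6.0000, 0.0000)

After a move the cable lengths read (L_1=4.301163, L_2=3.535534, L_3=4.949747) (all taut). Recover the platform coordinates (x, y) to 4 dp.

each cable: (A_i−P)·(A_i−P) = L_i²; let c_i = ‖A_i‖²−L_i²
c_1 = 36.0000+36.0000−18.5000 = 53.5000
row 1: 12.0000x + 0.0000y = 30.0000  (c_2=23.5000)
row 2: 0.0000x + 12.0000y = 42.0000  (c_3=11.5000)
Cramer on rows 1–2 → x = 2.5000, y = 3.5000

(2.5000, 3.5000)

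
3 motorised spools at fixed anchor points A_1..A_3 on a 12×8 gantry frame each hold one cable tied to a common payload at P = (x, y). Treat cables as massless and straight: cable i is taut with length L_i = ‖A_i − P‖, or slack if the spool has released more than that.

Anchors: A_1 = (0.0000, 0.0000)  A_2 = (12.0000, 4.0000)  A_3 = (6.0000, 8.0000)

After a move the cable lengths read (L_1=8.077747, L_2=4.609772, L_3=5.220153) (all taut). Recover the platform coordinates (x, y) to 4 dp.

each cable: (A_i−P)·(A_i−P) = L_i²; let c_i = ‖A_i‖²−L_i²
c_1 = 0.0000+0.0000−65.2500 = -65.2500
row 1: -24.0000x − 8.0000y = -204.0000  (c_2=138.7500)
row 2: -12.0000x − 16.0000y = -138.0000  (c_3=72.7500)
Cramer on rows 1–2 → x = 7.5000, y = 3.0000

(7.5000, 3.0000)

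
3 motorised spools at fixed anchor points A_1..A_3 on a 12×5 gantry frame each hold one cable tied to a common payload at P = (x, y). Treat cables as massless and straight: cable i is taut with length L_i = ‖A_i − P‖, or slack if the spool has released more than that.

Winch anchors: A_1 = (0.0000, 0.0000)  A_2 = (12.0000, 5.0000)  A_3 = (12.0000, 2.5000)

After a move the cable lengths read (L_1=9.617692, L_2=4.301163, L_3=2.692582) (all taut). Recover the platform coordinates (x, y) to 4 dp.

(9.5000, 1.5000)

expand ‖A_i−P‖²=L_i² and subtract eq 1 (c_i ≔ ‖A_i‖²−L_i²)
c_1 = 0.0000+0.0000−92.5000 = -92.5000
eq1−eq2 → [-24.0000  -10.0000]·P = -243.0000
eq1−eq3 → [-24.0000  -5.0000]·P = -235.5000
2×2 solve → P = (9.5000, 1.5000)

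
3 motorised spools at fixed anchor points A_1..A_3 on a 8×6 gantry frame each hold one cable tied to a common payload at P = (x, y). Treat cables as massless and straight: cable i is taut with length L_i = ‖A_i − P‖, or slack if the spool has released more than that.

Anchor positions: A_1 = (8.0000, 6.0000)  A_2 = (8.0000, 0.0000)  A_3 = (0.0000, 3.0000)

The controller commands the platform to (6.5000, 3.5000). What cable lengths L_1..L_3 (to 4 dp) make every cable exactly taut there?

(2.9155, 3.8079, 6.5192)

L_1: Δ = A_1−P = (1.5000, 2.5000) → ‖Δ‖ = √8.5000 = 2.9155
L_2: Δ = A_2−P = (1.5000, -3.5000) → ‖Δ‖ = √14.5000 = 3.8079
L_3: Δ = A_3−P = (-6.5000, -0.5000) → ‖Δ‖ = √42.5000 = 6.5192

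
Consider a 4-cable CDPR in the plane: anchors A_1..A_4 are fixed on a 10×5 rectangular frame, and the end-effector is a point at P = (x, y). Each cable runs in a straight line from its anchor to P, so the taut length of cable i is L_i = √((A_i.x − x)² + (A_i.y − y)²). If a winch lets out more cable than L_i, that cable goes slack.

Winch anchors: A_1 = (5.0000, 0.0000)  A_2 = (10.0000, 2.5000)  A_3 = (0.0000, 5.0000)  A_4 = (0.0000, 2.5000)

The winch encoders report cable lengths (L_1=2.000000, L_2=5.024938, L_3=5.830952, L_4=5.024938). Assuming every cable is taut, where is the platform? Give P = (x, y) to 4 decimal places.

circle eqns → linear via eq_j − eq_1; set c_j = A_j·A_j − L_j²
c_1 = 25.0000+0.0000−4.0000 = 21.0000
-10.0000·x − 5.0000·y = c_1−c_2 = -60.0000
10.0000·x − 10.0000·y = c_1−c_3 = 30.0000
10.0000·x − 5.0000·y = c_1−c_4 = 40.0000
solve first two rows → x=5.0000, y=2.0000
check cable 4: ‖A_4−P‖² = 25.2500 ≈ L_4² = 25.2500 ✓

(5.0000, 2.0000)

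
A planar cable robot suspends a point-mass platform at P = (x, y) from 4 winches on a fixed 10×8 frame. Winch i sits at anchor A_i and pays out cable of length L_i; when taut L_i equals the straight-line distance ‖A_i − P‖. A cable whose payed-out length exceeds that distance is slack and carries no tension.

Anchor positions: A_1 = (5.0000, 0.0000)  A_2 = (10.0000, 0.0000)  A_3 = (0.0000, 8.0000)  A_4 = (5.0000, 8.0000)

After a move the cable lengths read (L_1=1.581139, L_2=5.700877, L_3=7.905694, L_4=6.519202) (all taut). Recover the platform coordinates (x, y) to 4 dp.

expand ‖A_i−P‖²=L_i² and subtract eq 1 (c_i ≔ ‖A_i‖²−L_i²)
c_1 = 25.0000+0.0000−2.5000 = 22.5000
eq1−eq2 → [-10.0000  0.0000]·P = -45.0000
eq1−eq3 → [10.0000  -16.0000]·P = 21.0000
eq1−eq4 → [0.0000  -16.0000]·P = -24.0000
2×2 solve → P = (4.5000, 1.5000)
check cable 4: ‖A_4−P‖² = 42.5000 ≈ L_4² = 42.5000 ✓

(4.5000, 1.5000)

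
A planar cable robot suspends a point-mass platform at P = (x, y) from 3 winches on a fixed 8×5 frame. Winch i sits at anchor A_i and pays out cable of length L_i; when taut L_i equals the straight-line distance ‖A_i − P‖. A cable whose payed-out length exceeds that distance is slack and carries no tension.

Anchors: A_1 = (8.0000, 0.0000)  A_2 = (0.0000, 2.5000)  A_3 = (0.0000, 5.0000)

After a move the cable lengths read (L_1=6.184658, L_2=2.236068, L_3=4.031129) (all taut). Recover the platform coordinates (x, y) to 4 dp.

each cable: (A_i−P)·(A_i−P) = L_i²; let q_i = ‖A_i‖²−L_i²
q_1 = 64.0000+0.0000−38.2500 = 25.7500
row 1: 16.0000x − 5.0000y = 24.5000  (q_2=1.2500)
row 2: 16.0000x − 10.0000y = 17.0000  (q_3=8.7500)
Cramer on rows 1–2 → x = 2.0000, y = 1.5000

(2.0000, 1.5000)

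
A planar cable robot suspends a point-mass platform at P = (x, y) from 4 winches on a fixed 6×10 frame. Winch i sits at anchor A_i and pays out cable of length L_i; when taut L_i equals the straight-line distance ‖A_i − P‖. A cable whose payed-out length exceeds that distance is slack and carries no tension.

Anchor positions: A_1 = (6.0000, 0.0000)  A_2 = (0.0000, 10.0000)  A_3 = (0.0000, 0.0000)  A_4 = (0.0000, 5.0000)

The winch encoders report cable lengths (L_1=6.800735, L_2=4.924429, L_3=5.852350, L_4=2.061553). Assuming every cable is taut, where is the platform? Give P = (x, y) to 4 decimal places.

expand ‖A_i−P‖²=L_i² and subtract eq 1 (c_i ≔ ‖A_i‖²−L_i²)
c_1 = 36.0000+0.0000−46.2500 = -10.2500
eq1−eq2 → [12.0000  -20.0000]·P = -86.0000
eq1−eq3 → [12.0000  0.0000]·P = 24.0000
eq1−eq4 → [12.0000  -10.0000]·P = -31.0000
2×2 solve → P = (2.0000, 5.5000)
check cable 4: ‖A_4−P‖² = 4.2500 ≈ L_4² = 4.2500 ✓

(2.0000, 5.5000)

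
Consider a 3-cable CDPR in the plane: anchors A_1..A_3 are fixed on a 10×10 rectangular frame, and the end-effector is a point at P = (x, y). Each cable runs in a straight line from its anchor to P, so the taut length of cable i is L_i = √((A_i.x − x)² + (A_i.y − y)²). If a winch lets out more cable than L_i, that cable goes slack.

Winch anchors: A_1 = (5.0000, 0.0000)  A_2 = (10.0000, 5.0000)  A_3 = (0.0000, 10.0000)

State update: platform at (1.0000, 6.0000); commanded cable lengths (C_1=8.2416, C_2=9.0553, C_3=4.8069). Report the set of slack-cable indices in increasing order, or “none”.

cable 1: √((4.0000)²+(-6.0000)²)=7.2111, C_1=8.2416: slack
cable 2: √((9.0000)²+(-1.0000)²)=9.0554, C_2=9.0553: taut
cable 3: √((-1.0000)²+(4.0000)²)=4.1231, C_3=4.8069: slack

1, 3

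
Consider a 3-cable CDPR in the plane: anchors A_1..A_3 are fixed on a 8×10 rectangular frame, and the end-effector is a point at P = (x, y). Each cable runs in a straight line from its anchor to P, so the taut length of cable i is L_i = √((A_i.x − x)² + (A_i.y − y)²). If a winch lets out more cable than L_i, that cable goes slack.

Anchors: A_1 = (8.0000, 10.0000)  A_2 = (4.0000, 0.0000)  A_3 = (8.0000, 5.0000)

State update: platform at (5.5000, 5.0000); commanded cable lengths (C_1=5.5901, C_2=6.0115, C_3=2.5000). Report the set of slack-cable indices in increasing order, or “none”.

2

cable 1: L_1 = ‖A_1−P‖ = 5.5902;  C_1 = 5.5901 → taut
cable 2: L_2 = ‖A_2−P‖ = 5.2202;  C_2 = 6.0115 → slack
cable 3: L_3 = ‖A_3−P‖ = 2.5000;  C_3 = 2.5000 → taut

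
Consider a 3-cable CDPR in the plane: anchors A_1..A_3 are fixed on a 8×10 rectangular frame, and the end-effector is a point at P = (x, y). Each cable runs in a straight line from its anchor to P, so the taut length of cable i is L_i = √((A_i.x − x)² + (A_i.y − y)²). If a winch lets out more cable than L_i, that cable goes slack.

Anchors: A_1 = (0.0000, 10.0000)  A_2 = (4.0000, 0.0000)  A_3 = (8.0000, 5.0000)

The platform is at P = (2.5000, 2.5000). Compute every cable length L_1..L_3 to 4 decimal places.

(7.9057, 2.9155, 6.0415)

L_1: Δ = A_1−P = (-2.5000, 7.5000) → ‖Δ‖ = √62.5000 = 7.9057
L_2: Δ = A_2−P = (1.5000, -2.5000) → ‖Δ‖ = √8.5000 = 2.9155
L_3: Δ = A_3−P = (5.5000, 2.5000) → ‖Δ‖ = √36.5000 = 6.0415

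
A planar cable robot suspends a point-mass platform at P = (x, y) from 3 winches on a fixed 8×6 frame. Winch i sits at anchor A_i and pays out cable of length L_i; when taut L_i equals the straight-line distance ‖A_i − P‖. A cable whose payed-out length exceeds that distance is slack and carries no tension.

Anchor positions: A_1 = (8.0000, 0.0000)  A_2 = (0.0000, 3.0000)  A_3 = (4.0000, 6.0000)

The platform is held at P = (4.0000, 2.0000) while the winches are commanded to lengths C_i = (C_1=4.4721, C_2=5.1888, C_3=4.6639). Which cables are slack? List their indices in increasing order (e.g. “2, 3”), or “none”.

i=1: geometric 4.4721 vs commanded 4.4721 ⇒ taut
i=2: geometric 4.1231 vs commanded 5.1888 ⇒ slack
i=3: geometric 4.0000 vs commanded 4.6639 ⇒ slack

2, 3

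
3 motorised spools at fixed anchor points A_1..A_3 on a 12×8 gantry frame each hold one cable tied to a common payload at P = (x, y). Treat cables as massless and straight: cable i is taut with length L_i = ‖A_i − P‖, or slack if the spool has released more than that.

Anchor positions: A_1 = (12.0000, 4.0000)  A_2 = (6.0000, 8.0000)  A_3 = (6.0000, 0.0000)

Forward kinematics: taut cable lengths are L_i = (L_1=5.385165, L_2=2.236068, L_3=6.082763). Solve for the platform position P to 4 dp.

(7.0000, 6.0000)

expand ‖A_i−P‖²=L_i² and subtract eq 1 (k_i ≔ ‖A_i‖²−L_i²)
k_1 = 144.0000+16.0000−29.0000 = 131.0000
eq1−eq2 → [12.0000  -8.0000]·P = 36.0000
eq1−eq3 → [12.0000  8.0000]·P = 132.0000
2×2 solve → P = (7.0000, 6.0000)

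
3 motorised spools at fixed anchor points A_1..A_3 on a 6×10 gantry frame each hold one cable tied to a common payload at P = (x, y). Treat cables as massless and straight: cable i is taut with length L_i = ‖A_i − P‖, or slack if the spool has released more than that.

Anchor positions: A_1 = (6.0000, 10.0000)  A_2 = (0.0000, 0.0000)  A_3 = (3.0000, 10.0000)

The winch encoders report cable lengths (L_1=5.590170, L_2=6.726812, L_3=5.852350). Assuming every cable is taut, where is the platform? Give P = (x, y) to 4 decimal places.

each cable: (A_i−P)·(A_i−P) = L_i²; let k_i = ‖A_i‖²−L_i²
k_1 = 36.0000+100.0000−31.2500 = 104.7500
row 1: 12.0000x + 20.0000y = 150.0000  (k_2=-45.2500)
row 2: 6.0000x + 0.0000y = 30.0000  (k_3=74.7500)
Cramer on rows 1–2 → x = 5.0000, y = 4.5000

(5.0000, 4.5000)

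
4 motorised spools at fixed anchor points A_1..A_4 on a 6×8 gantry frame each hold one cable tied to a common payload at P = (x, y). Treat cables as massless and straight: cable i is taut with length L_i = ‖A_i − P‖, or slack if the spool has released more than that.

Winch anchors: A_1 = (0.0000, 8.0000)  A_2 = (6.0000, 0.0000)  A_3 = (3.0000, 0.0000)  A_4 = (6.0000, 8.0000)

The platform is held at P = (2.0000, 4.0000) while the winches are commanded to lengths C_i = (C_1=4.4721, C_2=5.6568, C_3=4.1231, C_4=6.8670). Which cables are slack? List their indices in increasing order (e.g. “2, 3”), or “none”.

4

cable 1: √((-2.0000)²+(4.0000)²)=4.4721, C_1=4.4721: taut
cable 2: √((4.0000)²+(-4.0000)²)=5.6569, C_2=5.6568: taut
cable 3: √((1.0000)²+(-4.0000)²)=4.1231, C_3=4.1231: taut
cable 4: √((4.0000)²+(4.0000)²)=5.6569, C_4=6.8670: slack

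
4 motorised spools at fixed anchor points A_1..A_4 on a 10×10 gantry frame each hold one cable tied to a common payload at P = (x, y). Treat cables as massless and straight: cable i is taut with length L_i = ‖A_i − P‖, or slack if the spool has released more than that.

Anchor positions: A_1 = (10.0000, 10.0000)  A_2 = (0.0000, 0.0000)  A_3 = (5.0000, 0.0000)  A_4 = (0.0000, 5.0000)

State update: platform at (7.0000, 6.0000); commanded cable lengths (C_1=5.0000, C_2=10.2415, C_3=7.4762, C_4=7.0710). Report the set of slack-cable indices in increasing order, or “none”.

i=1: geometric 5.0000 vs commanded 5.0000 ⇒ taut
i=2: geometric 9.2195 vs commanded 10.2415 ⇒ slack
i=3: geometric 6.3246 vs commanded 7.4762 ⇒ slack
i=4: geometric 7.0711 vs commanded 7.0710 ⇒ taut

2, 3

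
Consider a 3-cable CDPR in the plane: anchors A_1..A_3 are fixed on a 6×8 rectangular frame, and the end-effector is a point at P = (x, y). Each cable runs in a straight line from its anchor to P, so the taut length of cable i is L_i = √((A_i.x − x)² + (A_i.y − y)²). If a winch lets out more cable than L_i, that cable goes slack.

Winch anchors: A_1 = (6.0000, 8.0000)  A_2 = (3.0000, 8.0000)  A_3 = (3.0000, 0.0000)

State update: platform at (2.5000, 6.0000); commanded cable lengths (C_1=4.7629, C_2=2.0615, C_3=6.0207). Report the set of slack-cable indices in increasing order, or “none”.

i=1: geometric 4.0311 vs commanded 4.7629 ⇒ slack
i=2: geometric 2.0616 vs commanded 2.0615 ⇒ taut
i=3: geometric 6.0208 vs commanded 6.0207 ⇒ taut

1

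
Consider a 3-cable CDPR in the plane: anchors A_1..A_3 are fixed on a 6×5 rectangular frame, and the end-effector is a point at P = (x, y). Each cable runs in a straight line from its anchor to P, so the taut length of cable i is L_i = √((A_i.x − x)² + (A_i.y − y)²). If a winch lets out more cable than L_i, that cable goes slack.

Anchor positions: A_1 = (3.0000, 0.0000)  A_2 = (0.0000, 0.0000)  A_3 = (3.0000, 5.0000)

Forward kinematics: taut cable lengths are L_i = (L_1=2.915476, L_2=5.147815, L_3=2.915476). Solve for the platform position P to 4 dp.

expand ‖A_i−P‖²=L_i² and subtract eq 1 (k_i ≔ ‖A_i‖²−L_i²)
k_1 = 9.0000+0.0000−8.5000 = 0.5000
eq1−eq2 → [6.0000  0.0000]·P = 27.0000
eq1−eq3 → [0.0000  -10.0000]·P = -25.0000
2×2 solve → P = (4.5000, 2.5000)

(4.5000, 2.5000)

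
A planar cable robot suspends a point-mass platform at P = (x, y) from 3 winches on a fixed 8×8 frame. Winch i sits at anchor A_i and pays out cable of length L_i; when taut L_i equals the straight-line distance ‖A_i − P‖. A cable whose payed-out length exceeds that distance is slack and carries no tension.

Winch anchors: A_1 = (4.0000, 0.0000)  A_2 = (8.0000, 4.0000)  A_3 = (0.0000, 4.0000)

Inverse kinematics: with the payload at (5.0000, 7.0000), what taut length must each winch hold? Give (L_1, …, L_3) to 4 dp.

(7.0711, 4.2426, 5.8310)

L_1: Δ = A_1−P = (-1.0000, -7.0000) → ‖Δ‖ = √50.0000 = 7.0711
L_2: Δ = A_2−P = (3.0000, -3.0000) → ‖Δ‖ = √18.0000 = 4.2426
L_3: Δ = A_3−P = (-5.0000, -3.0000) → ‖Δ‖ = √34.0000 = 5.8310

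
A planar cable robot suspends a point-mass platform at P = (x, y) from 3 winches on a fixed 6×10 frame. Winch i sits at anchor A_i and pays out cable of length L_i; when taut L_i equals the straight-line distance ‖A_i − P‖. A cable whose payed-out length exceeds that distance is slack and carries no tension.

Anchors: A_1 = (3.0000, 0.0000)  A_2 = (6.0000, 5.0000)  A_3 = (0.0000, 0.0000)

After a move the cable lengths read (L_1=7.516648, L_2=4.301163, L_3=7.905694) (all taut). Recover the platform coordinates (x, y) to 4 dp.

expand ‖A_i−P‖²=L_i² and subtract eq 1 (q_i ≔ ‖A_i‖²−L_i²)
q_1 = 9.0000+0.0000−56.5000 = -47.5000
eq1−eq2 → [-6.0000  -10.0000]·P = -90.0000
eq1−eq3 → [6.0000  0.0000]·P = 15.0000
2×2 solve → P = (2.5000, 7.5000)

(2.5000, 7.5000)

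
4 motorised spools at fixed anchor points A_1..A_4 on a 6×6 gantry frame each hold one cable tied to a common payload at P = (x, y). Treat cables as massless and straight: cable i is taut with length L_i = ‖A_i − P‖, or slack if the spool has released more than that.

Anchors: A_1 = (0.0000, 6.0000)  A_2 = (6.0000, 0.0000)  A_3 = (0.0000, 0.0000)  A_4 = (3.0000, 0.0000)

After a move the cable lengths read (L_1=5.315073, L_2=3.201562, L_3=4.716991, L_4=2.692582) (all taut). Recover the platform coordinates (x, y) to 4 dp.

circle eqns → linear via eq_j − eq_1; set q_j = A_j·A_j − L_j²
q_1 = 0.0000+36.0000−28.2500 = 7.7500
-12.0000·x + 12.0000·y = q_1−q_2 = -18.0000
0.0000·x + 12.0000·y = q_1−q_3 = 30.0000
-6.0000·x + 12.0000·y = q_1−q_4 = 6.0000
solve first two rows → x=4.0000, y=2.5000
check cable 4: ‖A_4−P‖² = 7.2500 ≈ L_4² = 7.2500 ✓

(4.0000, 2.5000)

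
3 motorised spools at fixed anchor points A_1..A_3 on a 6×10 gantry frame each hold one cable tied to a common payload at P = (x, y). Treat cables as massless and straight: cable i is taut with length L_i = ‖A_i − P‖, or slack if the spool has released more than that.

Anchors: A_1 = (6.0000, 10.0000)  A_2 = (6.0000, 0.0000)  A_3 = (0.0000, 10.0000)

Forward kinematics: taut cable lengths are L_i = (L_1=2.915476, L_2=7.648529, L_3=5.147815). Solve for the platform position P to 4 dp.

(4.5000, 7.5000)

each cable: (A_i−P)·(A_i−P) = L_i²; let q_i = ‖A_i‖²−L_i²
q_1 = 36.0000+100.0000−8.5000 = 127.5000
row 1: 0.0000x + 20.0000y = 150.0000  (q_2=-22.5000)
row 2: 12.0000x + 0.0000y = 54.0000  (q_3=73.5000)
Cramer on rows 1–2 → x = 4.5000, y = 7.5000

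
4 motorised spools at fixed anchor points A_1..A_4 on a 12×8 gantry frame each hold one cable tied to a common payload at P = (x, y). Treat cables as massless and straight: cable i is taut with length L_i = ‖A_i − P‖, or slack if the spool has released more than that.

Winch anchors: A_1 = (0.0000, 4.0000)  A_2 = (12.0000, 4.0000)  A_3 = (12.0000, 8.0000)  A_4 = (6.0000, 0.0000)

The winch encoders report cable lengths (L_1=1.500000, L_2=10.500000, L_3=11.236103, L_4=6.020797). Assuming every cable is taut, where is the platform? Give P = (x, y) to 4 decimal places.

(1.5000, 4.0000)

circle eqns → linear via eq_j − eq_1; set k_j = A_j·A_j − L_j²
k_1 = 0.0000+16.0000−2.2500 = 13.7500
-24.0000·x + 0.0000·y = k_1−k_2 = -36.0000
-24.0000·x − 8.0000·y = k_1−k_3 = -68.0000
-12.0000·x + 8.0000·y = k_1−k_4 = 14.0000
solve first two rows → x=1.5000, y=4.0000
check cable 4: ‖A_4−P‖² = 36.2500 ≈ L_4² = 36.2500 ✓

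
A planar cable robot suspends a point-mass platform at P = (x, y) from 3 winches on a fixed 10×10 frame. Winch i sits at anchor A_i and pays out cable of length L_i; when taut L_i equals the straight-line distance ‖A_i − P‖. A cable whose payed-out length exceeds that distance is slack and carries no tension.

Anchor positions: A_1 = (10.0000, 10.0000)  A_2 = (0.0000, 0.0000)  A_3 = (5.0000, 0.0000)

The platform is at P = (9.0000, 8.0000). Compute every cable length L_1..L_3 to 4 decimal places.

L_1: Δ = A_1−P = (1.0000, 2.0000) → ‖Δ‖ = √5.0000 = 2.2361
L_2: Δ = A_2−P = (-9.0000, -8.0000) → ‖Δ‖ = √145.0000 = 12.0416
L_3: Δ = A_3−P = (-4.0000, -8.0000) → ‖Δ‖ = √80.0000 = 8.9443

(2.2361, 12.0416, 8.9443)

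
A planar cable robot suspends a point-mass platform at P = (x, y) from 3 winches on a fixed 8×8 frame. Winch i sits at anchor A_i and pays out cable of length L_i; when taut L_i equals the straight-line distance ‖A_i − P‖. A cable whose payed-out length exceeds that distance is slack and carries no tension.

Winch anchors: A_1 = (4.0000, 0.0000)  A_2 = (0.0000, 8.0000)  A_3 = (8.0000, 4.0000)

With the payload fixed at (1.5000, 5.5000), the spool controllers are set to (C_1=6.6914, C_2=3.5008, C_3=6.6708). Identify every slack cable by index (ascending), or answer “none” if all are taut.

cable 1: √((2.5000)²+(-5.5000)²)=6.0415, C_1=6.6914: slack
cable 2: √((-1.5000)²+(2.5000)²)=2.9155, C_2=3.5008: slack
cable 3: √((6.5000)²+(-1.5000)²)=6.6708, C_3=6.6708: taut

1, 2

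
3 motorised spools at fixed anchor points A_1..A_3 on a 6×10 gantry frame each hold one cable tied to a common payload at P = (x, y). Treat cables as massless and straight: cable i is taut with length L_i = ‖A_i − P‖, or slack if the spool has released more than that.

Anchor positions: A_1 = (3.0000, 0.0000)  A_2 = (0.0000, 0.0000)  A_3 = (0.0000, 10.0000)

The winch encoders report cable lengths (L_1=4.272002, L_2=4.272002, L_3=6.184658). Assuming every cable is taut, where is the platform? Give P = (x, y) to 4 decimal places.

(1.5000, 4.0000)

circle eqns → linear via eq_j − eq_1; set c_j = A_j·A_j − L_j²
c_1 = 9.0000+0.0000−18.2500 = -9.2500
6.0000·x + 0.0000·y = c_1−c_2 = 9.0000
6.0000·x − 20.0000·y = c_1−c_3 = -71.0000
solve first two rows → x=1.5000, y=4.0000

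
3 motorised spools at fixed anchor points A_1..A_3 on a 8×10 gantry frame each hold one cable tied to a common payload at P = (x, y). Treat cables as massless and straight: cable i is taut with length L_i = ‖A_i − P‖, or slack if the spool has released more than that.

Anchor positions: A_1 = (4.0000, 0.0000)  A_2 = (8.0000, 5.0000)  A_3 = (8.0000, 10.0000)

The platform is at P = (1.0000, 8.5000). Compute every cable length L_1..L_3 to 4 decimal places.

(9.0139, 7.8262, 7.1589)

cable 1: Δx=3.0000, Δy=-8.5000; L_1 = √(Δx²+Δy²) = 9.0139
cable 2: Δx=7.0000, Δy=-3.5000; L_2 = √(Δx²+Δy²) = 7.8262
cable 3: Δx=7.0000, Δy=1.5000; L_3 = √(Δx²+Δy²) = 7.1589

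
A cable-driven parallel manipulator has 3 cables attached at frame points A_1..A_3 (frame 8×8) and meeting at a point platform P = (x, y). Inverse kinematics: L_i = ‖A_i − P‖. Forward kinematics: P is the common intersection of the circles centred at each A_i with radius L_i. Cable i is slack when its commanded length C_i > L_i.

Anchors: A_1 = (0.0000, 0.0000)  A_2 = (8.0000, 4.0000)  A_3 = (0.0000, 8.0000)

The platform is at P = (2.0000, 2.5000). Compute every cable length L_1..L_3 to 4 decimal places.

cable 1: Δx=-2.0000, Δy=-2.5000; L_1 = √(Δx²+Δy²) = 3.2016
cable 2: Δx=6.0000, Δy=1.5000; L_2 = √(Δx²+Δy²) = 6.1847
cable 3: Δx=-2.0000, Δy=5.5000; L_3 = √(Δx²+Δy²) = 5.8523

(3.2016, 6.1847, 5.8523)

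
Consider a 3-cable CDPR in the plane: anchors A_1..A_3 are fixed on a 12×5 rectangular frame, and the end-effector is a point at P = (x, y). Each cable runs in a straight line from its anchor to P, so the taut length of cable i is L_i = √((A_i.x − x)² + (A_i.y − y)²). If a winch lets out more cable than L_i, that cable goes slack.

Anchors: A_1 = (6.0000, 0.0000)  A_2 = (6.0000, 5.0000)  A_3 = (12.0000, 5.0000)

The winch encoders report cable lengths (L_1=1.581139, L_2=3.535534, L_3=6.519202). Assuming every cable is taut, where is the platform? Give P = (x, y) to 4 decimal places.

circle eqns → linear via eq_j − eq_1; set k_j = A_j·A_j − L_j²
k_1 = 36.0000+0.0000−2.5000 = 33.5000
0.0000·x − 10.0000·y = k_1−k_2 = -15.0000
-12.0000·x − 10.0000·y = k_1−k_3 = -93.0000
solve first two rows → x=6.5000, y=1.5000

(6.5000, 1.5000)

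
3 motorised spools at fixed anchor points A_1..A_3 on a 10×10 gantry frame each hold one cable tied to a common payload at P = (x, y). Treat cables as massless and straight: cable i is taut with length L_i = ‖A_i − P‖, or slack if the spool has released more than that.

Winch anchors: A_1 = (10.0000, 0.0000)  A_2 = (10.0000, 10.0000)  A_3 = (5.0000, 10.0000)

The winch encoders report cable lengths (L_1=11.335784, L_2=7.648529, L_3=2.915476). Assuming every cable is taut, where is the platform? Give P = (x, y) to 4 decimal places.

expand ‖A_i−P‖²=L_i² and subtract eq 1 (c_i ≔ ‖A_i‖²−L_i²)
c_1 = 100.0000+0.0000−128.5000 = -28.5000
eq1−eq2 → [0.0000  -20.0000]·P = -170.0000
eq1−eq3 → [10.0000  -20.0000]·P = -145.0000
2×2 solve → P = (2.5000, 8.5000)

(2.5000, 8.5000)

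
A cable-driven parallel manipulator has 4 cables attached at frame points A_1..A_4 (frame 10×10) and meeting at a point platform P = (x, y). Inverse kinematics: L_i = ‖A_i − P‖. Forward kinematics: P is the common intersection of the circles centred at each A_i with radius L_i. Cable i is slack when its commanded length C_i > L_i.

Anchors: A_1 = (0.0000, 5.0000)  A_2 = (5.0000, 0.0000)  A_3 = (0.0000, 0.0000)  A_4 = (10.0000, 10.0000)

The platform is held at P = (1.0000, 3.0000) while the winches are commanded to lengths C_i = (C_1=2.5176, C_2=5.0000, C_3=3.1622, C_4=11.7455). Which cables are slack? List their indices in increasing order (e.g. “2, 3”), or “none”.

1, 4

cable 1: L_1 = ‖A_1−P‖ = 2.2361;  C_1 = 2.5176 → slack
cable 2: L_2 = ‖A_2−P‖ = 5.0000;  C_2 = 5.0000 → taut
cable 3: L_3 = ‖A_3−P‖ = 3.1623;  C_3 = 3.1622 → taut
cable 4: L_4 = ‖A_4−P‖ = 11.4018;  C_4 = 11.7455 → slack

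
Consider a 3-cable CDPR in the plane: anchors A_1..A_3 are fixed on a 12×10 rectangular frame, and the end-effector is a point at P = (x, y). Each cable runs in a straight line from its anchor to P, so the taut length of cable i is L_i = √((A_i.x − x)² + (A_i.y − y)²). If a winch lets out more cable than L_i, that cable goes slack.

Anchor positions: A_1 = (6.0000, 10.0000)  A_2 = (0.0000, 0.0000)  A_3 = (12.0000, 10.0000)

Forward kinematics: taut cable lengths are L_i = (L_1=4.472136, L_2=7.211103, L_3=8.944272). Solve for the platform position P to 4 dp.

(4.0000, 6.0000)

expand ‖A_i−P‖²=L_i² and subtract eq 1 (k_i ≔ ‖A_i‖²−L_i²)
k_1 = 36.0000+100.0000−20.0000 = 116.0000
eq1−eq2 → [12.0000  20.0000]·P = 168.0000
eq1−eq3 → [-12.0000  0.0000]·P = -48.0000
2×2 solve → P = (4.0000, 6.0000)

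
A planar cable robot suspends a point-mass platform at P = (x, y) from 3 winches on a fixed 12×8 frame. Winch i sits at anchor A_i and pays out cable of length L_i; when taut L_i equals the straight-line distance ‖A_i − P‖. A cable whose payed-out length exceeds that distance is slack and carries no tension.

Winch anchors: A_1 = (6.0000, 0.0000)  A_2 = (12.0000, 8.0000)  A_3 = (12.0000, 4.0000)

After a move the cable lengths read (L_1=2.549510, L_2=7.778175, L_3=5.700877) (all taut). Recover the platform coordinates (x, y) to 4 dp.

(6.5000, 2.5000)

expand ‖A_i−P‖²=L_i² and subtract eq 1 (c_i ≔ ‖A_i‖²−L_i²)
c_1 = 36.0000+0.0000−6.5000 = 29.5000
eq1−eq2 → [-12.0000  -16.0000]·P = -118.0000
eq1−eq3 → [-12.0000  -8.0000]·P = -98.0000
2×2 solve → P = (6.5000, 2.5000)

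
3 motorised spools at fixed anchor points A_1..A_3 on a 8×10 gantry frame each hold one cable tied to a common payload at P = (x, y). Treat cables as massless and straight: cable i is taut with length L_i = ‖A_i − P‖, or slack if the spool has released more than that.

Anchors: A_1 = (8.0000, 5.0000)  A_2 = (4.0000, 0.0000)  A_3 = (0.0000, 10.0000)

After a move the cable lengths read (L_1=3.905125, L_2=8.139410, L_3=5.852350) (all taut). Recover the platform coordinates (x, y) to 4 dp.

expand ‖A_i−P‖²=L_i² and subtract eq 1 (k_i ≔ ‖A_i‖²−L_i²)
k_1 = 64.0000+25.0000−15.2500 = 73.7500
eq1−eq2 → [8.0000  10.0000]·P = 124.0000
eq1−eq3 → [16.0000  -10.0000]·P = 8.0000
2×2 solve → P = (5.5000, 8.0000)

(5.5000, 8.0000)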